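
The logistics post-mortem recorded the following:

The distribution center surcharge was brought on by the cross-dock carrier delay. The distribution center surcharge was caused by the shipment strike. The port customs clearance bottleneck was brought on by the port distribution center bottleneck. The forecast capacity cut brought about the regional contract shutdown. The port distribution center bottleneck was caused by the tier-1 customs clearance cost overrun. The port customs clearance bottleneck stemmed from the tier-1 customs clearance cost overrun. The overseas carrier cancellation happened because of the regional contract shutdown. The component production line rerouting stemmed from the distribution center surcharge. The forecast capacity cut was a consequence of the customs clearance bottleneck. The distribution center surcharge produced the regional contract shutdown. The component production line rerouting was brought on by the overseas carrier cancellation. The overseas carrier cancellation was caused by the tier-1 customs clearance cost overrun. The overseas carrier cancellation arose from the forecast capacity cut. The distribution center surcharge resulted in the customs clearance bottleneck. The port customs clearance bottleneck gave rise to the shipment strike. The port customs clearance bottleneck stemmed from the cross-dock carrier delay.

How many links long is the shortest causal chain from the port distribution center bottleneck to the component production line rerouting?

Shortest chain: the port distribution center bottleneck → the port customs clearance bottleneck → the shipment strike → the distribution center surcharge → the component production line rerouting.

4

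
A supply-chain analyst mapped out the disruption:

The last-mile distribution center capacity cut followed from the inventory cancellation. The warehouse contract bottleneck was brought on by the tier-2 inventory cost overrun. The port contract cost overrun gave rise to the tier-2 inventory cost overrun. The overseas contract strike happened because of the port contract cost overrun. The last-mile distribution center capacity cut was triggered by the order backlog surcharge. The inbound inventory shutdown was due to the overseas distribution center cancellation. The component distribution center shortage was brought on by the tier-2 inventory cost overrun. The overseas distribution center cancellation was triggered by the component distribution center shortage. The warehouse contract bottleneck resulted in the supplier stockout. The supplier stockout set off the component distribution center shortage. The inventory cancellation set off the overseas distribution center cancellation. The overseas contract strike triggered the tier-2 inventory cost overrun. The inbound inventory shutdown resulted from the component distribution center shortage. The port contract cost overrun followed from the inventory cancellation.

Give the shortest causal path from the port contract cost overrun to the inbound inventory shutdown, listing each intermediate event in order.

the port contract cost overrun → the tier-2 inventory cost overrun → the component distribution center shortage → the inbound inventory shutdown

the port contract cost overrun → the tier-2 inventory cost overrun
the tier-2 inventory cost overrun → the component distribution center shortage
the component distribution center shortage → the inbound inventory shutdown
Length: 3 steps.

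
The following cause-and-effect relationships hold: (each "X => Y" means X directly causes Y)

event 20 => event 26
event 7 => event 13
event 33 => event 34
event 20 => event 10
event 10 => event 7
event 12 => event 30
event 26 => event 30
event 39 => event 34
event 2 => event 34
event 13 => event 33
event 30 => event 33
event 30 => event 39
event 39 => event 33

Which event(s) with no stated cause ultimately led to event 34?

Tracing upstream from event 34: event 34 ← event 39 ← event 30 ← event 26 ← event 20.
A separate upstream branch: event 34 ← event 39 ← event 30 ← event 12.
A separate upstream branch: event 34 ← event 2.
Each of those chain origins has no stated cause.

event 12, event 2, event 20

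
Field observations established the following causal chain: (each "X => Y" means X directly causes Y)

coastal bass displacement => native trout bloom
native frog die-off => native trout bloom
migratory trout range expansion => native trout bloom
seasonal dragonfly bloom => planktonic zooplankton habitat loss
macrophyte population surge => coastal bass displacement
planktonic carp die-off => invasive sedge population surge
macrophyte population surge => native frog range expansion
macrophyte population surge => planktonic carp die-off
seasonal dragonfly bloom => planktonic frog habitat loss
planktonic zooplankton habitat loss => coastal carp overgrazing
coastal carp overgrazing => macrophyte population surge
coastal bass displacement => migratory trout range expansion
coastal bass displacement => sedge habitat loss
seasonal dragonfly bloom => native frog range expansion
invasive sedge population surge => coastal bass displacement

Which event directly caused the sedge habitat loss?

the coastal bass displacement

Upstream contributors include the seasonal dragonfly bloom, the planktonic zooplankton habitat loss, the coastal carp overgrazing, the macrophyte population surge, the planktonic carp die-off, the invasive sedge population surge, but only the coastal bass displacement feeds directly into the sedge habitat loss.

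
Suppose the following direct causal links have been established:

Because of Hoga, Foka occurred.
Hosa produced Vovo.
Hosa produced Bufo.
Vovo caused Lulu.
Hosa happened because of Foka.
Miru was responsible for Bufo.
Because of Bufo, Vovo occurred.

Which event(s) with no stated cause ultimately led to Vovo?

Hoga, Miru

Tracing upstream from Vovo: Vovo ← Hosa ← Foka ← Hoga.
A separate upstream branch: Vovo ← Bufo ← Miru.
Each of those chain origins has no stated cause.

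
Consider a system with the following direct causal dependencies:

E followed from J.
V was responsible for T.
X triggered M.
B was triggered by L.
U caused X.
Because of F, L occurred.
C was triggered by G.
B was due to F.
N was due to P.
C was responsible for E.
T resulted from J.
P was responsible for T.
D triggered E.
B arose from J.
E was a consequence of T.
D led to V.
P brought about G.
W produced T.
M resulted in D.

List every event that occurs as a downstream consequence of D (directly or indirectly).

E, T, V

Direct effects: V, E.
2 steps out: T.
Not reachable from it: P, G, U, C, X, W, M, J, F, N, L, B.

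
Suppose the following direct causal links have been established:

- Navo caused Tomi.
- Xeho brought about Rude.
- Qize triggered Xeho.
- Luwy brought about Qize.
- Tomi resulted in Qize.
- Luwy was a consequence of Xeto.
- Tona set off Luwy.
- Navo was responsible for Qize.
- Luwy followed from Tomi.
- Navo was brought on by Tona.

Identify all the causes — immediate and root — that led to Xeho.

Immediate cause of Xeho: Qize.
Further upstream: Tona, Navo, Tomi, Luwy, Xeto.

Luwy, Navo, Qize, Tomi, Tona, Xeto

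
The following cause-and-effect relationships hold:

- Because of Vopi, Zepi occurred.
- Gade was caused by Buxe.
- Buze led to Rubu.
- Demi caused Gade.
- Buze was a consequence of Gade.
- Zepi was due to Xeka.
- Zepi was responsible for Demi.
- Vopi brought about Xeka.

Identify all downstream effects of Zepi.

Buze, Demi, Gade, Rubu

Direct effects: Demi.
2 steps out: Gade.
3 steps out: Buze.
4 steps out: Rubu.
Not reachable from it: Vopi, Xeka, Buxe.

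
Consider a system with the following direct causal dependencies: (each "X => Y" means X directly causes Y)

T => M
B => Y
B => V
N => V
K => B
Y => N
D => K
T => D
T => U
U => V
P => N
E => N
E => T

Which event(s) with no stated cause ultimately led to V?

E, P

Tracing upstream from V: V ← N ← E.
A separate upstream branch: V ← N ← P.
Each of those chain origins has no stated cause.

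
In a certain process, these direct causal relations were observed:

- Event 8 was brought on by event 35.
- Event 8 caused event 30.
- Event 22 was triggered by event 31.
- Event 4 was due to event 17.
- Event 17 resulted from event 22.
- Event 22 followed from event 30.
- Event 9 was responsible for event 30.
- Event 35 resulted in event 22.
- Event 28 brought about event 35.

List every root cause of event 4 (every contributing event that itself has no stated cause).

Tracing upstream from event 4: event 4 ← event 17 ← event 22 ← event 35 ← event 28.
A separate upstream branch: event 4 ← event 17 ← event 22 ← event 30 ← event 9.
A separate upstream branch: event 4 ← event 17 ← event 22 ← event 31.
Each of those chain origins has no stated cause.

event 28, event 31, event 9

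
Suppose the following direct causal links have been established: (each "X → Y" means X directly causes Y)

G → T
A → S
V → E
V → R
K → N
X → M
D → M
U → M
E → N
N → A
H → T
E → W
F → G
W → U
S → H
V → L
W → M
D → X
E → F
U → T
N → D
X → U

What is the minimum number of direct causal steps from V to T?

4

Shortest chain: V → E → F → G → T.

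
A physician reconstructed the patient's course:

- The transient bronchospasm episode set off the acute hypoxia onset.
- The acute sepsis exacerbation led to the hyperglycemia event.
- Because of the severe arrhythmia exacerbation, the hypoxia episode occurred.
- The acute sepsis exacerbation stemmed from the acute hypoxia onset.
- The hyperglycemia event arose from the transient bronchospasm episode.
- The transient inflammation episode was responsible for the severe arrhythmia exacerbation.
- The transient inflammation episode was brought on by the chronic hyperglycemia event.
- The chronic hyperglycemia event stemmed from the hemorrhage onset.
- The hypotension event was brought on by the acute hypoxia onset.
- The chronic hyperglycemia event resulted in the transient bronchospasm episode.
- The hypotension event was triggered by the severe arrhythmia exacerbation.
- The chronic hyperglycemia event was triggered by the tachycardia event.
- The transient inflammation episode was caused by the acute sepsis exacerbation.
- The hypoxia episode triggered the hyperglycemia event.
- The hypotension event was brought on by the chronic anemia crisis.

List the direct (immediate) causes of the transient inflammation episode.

Upstream contributors include the tachycardia event, the hemorrhage onset, the transient bronchospasm episode, the acute hypoxia onset, but only the acute sepsis exacerbation, the chronic hyperglycemia event feed directly into the transient inflammation episode.

the acute sepsis exacerbation, the chronic hyperglycemia event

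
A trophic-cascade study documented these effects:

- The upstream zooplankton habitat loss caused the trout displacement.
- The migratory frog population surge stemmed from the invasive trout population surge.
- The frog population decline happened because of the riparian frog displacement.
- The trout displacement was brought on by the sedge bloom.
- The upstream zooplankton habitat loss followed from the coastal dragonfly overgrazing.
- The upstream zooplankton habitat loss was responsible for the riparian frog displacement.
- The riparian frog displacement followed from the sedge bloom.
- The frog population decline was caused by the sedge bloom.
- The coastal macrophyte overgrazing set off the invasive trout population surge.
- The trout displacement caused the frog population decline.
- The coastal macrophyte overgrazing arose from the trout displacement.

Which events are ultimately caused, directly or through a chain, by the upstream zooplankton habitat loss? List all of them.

Direct effects: the riparian frog displacement, the trout displacement.
2 steps out: the coastal macrophyte overgrazing, the frog population decline.
3 steps out: the invasive trout population surge.
4 steps out: the migratory frog population surge.
Not reachable from it: the coastal dragonfly overgrazing, the sedge bloom.

the coastal macrophyte overgrazing, the frog population decline, the invasive trout population surge, the migratory frog population surge, the riparian frog displacement, the trout displacement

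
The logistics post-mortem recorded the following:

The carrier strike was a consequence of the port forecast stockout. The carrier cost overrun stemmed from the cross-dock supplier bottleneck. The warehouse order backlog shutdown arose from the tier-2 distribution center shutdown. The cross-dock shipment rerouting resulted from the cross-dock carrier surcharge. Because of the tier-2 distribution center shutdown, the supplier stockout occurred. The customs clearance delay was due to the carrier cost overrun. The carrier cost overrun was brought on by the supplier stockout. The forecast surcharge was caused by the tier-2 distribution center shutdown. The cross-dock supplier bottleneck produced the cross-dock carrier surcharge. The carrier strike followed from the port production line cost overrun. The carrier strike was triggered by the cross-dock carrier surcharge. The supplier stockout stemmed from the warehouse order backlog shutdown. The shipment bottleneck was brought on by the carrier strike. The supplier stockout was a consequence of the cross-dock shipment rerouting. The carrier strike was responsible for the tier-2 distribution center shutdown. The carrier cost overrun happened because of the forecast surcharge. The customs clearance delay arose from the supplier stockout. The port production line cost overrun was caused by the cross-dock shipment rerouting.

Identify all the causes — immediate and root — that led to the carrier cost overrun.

Immediate causes of the carrier cost overrun: the cross-dock supplier bottleneck, the forecast surcharge, the supplier stockout.
Further upstream: the cross-dock carrier surcharge, the cross-dock shipment rerouting, the port production line cost overrun, the carrier strike, the tier-2 distribution center shutdown, the warehouse order backlog shutdown, the port forecast stockout.

the carrier strike, the cross-dock carrier surcharge, the cross-dock shipment rerouting, the cross-dock supplier bottleneck, the forecast surcharge, the port forecast stockout, the port production line cost overrun, the supplier stockout, the tier-2 distribution center shutdown, the warehouse order backlog shutdown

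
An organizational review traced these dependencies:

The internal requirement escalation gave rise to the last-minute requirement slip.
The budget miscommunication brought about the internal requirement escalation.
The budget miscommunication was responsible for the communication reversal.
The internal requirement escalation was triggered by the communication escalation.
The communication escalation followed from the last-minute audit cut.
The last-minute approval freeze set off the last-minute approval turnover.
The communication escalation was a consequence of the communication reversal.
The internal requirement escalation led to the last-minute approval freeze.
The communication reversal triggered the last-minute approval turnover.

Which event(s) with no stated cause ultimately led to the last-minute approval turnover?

the budget miscommunication, the last-minute audit cut

Tracing upstream from the last-minute approval turnover: the last-minute approval turnover ← the communication reversal ← the budget miscommunication.
A separate upstream branch: the last-minute approval turnover ← the last-minute approval freeze ← the internal requirement escalation ← the communication escalation ← the last-minute audit cut.
Each of those chain origins has no stated cause.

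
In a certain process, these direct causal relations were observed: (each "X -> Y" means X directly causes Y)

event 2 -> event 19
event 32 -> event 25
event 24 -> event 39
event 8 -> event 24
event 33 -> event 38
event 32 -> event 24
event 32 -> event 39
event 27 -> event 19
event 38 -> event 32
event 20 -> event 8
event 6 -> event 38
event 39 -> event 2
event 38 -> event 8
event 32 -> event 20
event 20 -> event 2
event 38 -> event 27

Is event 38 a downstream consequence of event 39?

No

Event 39 leads to event 2, event 19; event 38 is not among them.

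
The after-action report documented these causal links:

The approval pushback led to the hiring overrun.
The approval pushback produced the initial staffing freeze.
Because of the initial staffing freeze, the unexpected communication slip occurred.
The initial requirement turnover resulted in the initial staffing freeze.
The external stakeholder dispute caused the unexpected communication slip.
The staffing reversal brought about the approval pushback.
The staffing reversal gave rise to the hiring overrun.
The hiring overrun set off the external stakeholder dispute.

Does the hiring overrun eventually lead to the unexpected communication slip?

Yes

There is a causal chain: the hiring overrun → the external stakeholder dispute → the unexpected communication slip.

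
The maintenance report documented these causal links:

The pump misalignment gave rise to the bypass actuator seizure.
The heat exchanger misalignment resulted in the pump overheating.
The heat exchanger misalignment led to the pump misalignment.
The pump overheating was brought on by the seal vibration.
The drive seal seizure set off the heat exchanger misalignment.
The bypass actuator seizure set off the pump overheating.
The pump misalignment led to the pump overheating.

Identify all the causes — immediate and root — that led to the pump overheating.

the bypass actuator seizure, the drive seal seizure, the heat exchanger misalignment, the pump misalignment, the seal vibration

Immediate causes of the pump overheating: the heat exchanger misalignment, the pump misalignment, the seal vibration, the bypass actuator seizure.
Further upstream: the drive seal seizure.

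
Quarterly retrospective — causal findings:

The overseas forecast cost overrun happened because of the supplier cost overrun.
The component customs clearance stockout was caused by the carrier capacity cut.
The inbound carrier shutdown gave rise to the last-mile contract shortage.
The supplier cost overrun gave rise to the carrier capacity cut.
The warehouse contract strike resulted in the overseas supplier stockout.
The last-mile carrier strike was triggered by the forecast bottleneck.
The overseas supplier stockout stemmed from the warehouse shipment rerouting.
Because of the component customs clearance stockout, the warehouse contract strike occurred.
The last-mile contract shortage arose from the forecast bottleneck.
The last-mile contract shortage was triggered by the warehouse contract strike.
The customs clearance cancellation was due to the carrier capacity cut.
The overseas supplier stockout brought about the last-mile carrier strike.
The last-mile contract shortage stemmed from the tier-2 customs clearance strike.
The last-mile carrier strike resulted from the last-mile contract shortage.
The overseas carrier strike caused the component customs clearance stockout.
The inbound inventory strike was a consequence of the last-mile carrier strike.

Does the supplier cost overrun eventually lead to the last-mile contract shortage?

Yes

There is a causal chain: the supplier cost overrun → the carrier capacity cut → the component customs clearance stockout → the warehouse contract strike → the last-mile contract shortage.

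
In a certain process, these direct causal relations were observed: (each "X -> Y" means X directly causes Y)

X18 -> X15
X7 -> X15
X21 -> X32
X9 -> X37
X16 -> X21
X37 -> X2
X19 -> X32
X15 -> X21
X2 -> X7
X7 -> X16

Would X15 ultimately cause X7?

No

X15 leads to X21, X32; X7 is not among them.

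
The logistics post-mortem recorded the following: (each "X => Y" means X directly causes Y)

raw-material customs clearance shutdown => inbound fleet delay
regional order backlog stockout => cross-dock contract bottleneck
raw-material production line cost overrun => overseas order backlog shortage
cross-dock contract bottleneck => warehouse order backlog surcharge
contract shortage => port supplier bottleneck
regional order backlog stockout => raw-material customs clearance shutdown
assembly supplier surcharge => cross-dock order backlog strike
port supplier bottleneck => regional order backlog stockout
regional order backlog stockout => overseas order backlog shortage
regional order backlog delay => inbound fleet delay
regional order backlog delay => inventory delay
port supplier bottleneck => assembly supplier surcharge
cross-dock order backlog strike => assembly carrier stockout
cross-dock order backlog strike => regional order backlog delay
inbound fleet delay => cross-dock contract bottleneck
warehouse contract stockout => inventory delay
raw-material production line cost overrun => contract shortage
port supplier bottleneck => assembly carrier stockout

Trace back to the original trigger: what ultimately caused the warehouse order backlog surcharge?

Tracing upstream from the warehouse order backlog surcharge: the warehouse order backlog surcharge ← the cross-dock contract bottleneck ← the regional order backlog stockout ← the port supplier bottleneck ← the contract shortage ← the raw-material production line cost overrun.
The raw-material production line cost overrun has no stated cause, so it is the root.

the raw-material production line cost overrun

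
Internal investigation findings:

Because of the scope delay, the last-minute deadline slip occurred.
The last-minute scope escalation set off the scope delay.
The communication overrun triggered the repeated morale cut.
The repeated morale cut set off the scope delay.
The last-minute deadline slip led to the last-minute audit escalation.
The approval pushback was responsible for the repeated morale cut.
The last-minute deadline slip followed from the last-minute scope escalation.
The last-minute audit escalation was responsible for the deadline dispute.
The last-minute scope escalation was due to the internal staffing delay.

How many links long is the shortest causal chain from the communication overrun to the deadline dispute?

Shortest chain: the communication overrun → the repeated morale cut → the scope delay → the last-minute deadline slip → the last-minute audit escalation → the deadline dispute.

5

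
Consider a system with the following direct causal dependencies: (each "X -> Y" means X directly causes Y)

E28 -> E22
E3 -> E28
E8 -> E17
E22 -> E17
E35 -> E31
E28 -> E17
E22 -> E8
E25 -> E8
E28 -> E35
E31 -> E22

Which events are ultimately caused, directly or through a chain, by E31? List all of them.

E17, E22, E8

Direct effects: E22.
2 steps out: E8, E17.
Not reachable from it: E3, E28, E35, E25.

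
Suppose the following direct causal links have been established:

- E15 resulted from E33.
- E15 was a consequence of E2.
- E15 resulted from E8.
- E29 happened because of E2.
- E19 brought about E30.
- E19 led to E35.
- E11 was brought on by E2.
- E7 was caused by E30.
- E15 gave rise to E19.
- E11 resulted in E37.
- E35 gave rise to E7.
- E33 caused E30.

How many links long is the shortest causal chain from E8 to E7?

Shortest chain: E8 → E15 → E19 → E30 → E7.

4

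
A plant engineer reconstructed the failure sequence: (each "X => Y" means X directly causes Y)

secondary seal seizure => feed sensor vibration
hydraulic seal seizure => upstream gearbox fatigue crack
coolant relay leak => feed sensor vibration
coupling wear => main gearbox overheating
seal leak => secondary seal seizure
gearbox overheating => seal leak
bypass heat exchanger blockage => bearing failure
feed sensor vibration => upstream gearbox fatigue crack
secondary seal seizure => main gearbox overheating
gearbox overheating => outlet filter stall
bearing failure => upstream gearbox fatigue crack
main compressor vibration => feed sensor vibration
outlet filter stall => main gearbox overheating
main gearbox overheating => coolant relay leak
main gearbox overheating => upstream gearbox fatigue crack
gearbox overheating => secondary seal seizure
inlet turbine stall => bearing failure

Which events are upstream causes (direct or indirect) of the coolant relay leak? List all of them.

the coupling wear, the gearbox overheating, the main gearbox overheating, the outlet filter stall, the seal leak, the secondary seal seizure

Immediate cause of the coolant relay leak: the main gearbox overheating.
Further upstream: the gearbox overheating, the seal leak, the outlet filter stall, the coupling wear, the secondary seal seizure.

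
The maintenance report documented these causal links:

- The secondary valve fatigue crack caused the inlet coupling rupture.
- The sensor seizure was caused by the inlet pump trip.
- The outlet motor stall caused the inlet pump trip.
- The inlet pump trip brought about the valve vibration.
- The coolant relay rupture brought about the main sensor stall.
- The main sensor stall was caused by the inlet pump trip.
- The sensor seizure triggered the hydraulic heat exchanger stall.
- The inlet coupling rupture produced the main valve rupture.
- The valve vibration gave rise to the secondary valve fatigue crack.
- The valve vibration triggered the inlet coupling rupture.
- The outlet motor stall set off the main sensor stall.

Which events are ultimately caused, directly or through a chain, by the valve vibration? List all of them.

Direct effects: the secondary valve fatigue crack, the inlet coupling rupture.
2 steps out: the main valve rupture.
Not reachable from it: the outlet motor stall, the inlet pump trip, the main sensor stall, the sensor seizure, the hydraulic heat exchanger stall, the coolant relay rupture.

the inlet coupling rupture, the main valve rupture, the secondary valve fatigue crack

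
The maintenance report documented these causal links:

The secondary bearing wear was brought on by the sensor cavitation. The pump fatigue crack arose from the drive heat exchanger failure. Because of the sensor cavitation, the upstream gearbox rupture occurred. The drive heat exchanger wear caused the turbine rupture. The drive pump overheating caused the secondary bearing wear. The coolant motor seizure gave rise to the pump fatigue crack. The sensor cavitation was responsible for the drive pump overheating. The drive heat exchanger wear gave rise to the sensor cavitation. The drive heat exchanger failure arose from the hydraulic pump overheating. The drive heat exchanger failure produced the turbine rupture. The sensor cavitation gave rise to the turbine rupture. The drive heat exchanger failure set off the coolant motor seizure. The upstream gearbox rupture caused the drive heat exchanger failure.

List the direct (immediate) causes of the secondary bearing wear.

the drive pump overheating, the sensor cavitation

Upstream contributors include the drive heat exchanger wear, but only the drive pump overheating, the sensor cavitation feed directly into the secondary bearing wear.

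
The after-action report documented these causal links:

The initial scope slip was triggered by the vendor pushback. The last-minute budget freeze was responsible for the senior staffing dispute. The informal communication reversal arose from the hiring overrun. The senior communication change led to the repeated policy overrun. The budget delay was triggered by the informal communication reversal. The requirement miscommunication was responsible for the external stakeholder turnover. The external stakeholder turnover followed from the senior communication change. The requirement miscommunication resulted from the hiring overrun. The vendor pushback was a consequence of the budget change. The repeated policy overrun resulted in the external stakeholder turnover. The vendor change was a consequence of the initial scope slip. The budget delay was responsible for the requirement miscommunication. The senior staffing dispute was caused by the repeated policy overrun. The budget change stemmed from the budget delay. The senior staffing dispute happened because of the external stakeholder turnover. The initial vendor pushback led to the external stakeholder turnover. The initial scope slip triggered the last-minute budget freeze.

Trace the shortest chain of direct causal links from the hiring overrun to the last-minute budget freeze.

the hiring overrun → the informal communication reversal → the budget delay → the budget change → the vendor pushback → the initial scope slip → the last-minute budget freeze

the hiring overrun → the informal communication reversal
the informal communication reversal → the budget delay
the budget delay → the budget change
the budget change → the vendor pushback
the vendor pushback → the initial scope slip
the initial scope slip → the last-minute budget freeze
Length: 6 steps.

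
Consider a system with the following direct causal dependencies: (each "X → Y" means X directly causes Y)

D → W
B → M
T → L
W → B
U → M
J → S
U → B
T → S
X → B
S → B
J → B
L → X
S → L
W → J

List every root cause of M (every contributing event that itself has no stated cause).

D, T, U

Tracing upstream from M: M ← B ← S ← T.
A separate upstream branch: M ← B ← W ← D.
A separate upstream branch: M ← U.
Each of those chain origins has no stated cause.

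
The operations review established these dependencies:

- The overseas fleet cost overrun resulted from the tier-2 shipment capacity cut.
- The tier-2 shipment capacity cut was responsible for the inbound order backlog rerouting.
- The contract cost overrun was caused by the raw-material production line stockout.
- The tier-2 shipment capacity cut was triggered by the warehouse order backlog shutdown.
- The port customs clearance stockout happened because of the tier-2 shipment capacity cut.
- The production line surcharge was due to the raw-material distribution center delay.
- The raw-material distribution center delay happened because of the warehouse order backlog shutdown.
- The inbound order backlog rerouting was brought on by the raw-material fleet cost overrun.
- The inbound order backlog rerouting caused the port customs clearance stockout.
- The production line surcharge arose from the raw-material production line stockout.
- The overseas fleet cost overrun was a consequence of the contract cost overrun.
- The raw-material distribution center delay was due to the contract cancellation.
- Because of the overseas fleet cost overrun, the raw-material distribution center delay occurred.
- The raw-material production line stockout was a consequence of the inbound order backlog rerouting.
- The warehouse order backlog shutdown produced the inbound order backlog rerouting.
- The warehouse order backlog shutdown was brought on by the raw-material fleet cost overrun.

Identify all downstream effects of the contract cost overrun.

the overseas fleet cost overrun, the production line surcharge, the raw-material distribution center delay

Direct effects: the overseas fleet cost overrun.
2 steps out: the raw-material distribution center delay.
3 steps out: the production line surcharge.
Not reachable from it: the raw-material fleet cost overrun, the warehouse order backlog shutdown, the tier-2 shipment capacity cut, the inbound order backlog rerouting, the raw-material production line stockout, the port customs clearance stockout, the contract cancellation.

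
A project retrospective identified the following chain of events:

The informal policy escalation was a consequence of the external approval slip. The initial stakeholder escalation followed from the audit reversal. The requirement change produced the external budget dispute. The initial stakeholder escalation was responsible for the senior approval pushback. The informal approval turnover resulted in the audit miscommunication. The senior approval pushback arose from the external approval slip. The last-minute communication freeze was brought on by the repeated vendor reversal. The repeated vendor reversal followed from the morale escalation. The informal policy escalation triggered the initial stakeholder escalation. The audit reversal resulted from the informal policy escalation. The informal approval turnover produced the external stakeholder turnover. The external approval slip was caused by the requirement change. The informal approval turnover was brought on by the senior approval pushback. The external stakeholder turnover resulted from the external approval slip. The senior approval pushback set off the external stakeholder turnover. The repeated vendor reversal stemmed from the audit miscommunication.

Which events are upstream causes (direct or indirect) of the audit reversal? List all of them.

the external approval slip, the informal policy escalation, the requirement change

Immediate cause of the audit reversal: the informal policy escalation.
Further upstream: the requirement change, the external approval slip.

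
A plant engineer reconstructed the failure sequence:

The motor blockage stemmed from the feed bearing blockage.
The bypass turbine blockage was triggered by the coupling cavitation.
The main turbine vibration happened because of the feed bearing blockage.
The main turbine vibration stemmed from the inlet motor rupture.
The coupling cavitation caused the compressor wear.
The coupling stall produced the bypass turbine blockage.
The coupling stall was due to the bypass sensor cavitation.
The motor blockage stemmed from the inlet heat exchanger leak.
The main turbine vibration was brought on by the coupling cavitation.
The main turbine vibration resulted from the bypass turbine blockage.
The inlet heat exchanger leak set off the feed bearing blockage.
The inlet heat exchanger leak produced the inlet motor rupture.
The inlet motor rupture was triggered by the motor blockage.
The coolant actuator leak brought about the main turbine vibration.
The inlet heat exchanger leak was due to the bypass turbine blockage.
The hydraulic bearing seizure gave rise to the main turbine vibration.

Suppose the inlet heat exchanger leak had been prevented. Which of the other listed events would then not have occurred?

Downstream of the inlet heat exchanger leak: the feed bearing blockage, the motor blockage, the inlet motor rupture, the main turbine vibration.
Of those, still caused via another path: the main turbine vibration.
The remainder have no surviving cause.

the feed bearing blockage, the inlet motor rupture, the motor blockage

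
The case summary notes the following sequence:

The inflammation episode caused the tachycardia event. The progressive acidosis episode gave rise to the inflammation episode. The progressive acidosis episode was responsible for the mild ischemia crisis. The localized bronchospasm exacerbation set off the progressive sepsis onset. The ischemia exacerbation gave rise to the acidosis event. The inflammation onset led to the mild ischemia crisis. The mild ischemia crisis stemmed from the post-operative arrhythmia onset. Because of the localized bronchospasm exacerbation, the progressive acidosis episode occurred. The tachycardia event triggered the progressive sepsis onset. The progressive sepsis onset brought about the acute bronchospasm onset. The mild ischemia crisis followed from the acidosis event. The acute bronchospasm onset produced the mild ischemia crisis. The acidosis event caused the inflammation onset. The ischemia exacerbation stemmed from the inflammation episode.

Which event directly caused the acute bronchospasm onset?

Upstream contributors include the localized bronchospasm exacerbation, the progressive acidosis episode, the inflammation episode, the tachycardia event, but only the progressive sepsis onset feeds directly into the acute bronchospasm onset.

the progressive sepsis onset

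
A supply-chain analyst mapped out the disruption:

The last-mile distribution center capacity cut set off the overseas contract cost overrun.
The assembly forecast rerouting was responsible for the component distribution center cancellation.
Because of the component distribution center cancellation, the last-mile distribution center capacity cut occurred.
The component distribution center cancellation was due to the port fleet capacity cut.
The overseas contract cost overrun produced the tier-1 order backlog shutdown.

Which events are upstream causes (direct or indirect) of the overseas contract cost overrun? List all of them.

the assembly forecast rerouting, the component distribution center cancellation, the last-mile distribution center capacity cut, the port fleet capacity cut

Immediate cause of the overseas contract cost overrun: the last-mile distribution center capacity cut.
Further upstream: the port fleet capacity cut, the component distribution center cancellation, the assembly forecast rerouting.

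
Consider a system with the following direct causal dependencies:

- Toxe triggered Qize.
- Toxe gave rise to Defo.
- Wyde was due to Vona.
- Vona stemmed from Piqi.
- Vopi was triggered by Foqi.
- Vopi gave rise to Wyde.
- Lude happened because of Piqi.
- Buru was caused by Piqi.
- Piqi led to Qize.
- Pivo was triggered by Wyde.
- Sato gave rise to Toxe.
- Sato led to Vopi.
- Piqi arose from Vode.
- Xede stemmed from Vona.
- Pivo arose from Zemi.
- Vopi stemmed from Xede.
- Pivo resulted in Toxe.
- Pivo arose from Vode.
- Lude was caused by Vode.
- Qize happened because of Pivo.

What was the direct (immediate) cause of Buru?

Piqi

Upstream contributors include Vode, but only Piqi feeds directly into Buru.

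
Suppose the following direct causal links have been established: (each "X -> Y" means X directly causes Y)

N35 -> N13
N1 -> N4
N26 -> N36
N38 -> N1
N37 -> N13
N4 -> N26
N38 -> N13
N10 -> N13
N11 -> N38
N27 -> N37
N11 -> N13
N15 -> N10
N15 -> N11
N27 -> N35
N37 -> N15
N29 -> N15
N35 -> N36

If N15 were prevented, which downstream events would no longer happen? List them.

Downstream of N15: N11, N38, N10, N1, N13, N4, N26, N36.
Of those, still caused via another path: N13, N36.
The remainder have no surviving cause.

N1, N10, N11, N26, N38, N4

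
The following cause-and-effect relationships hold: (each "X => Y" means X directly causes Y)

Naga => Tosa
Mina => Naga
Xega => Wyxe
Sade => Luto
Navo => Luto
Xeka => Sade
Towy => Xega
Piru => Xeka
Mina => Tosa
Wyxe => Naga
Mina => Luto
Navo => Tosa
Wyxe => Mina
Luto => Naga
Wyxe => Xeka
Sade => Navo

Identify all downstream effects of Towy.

Direct effects: Xega.
2 steps out: Wyxe.
3 steps out: Xeka, Mina, Naga.
4 steps out: Sade, Luto, Tosa.
5 steps out: Navo.
Not reachable from it: Piru.

Luto, Mina, Naga, Navo, Sade, Tosa, Wyxe, Xega, Xeka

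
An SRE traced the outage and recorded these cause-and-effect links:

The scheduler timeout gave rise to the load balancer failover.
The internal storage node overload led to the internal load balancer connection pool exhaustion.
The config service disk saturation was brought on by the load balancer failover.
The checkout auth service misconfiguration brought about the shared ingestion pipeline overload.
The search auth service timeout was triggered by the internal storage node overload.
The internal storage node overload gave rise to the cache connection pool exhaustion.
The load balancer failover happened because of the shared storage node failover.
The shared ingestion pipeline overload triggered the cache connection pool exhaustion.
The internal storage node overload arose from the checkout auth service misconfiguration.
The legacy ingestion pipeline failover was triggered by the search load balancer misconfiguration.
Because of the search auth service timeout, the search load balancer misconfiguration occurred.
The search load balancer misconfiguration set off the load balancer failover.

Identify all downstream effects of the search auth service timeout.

the config service disk saturation, the legacy ingestion pipeline failover, the load balancer failover, the search load balancer misconfiguration

Direct effects: the search load balancer misconfiguration.
2 steps out: the legacy ingestion pipeline failover, the load balancer failover.
3 steps out: the config service disk saturation.
Not reachable from it: the checkout auth service misconfiguration, the internal storage node overload, the internal load balancer connection pool exhaustion, the scheduler timeout, the shared ingestion pipeline overload, the shared storage node failover, the cache connection pool exhaustion.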